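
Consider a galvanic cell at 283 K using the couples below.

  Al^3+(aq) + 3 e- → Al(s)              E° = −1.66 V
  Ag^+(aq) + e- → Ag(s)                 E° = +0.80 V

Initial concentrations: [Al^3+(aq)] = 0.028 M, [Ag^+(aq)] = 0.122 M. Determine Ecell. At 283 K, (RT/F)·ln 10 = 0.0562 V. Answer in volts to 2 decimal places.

Ag⁺/Ag is reduced (cathode, E° = +0.80 V) and Al³⁺/Al is oxidized (anode).
The standard potential is +0.80 − (−1.66) = +2.46 V and the balanced reaction transfers n = 3 electrons.
The balanced reaction is 3 Ag^+(aq) + Al(s) → 3 Ag(s) + Al^3+(aq), so Q = [Al^3+(aq)] / [Ag^+(aq)]^3 = 15.4 and log Q = 1.188.
By the Nernst equation, E = +2.46 − (0.0562/3)·(1.188) = +2.44 V.

+2.44 V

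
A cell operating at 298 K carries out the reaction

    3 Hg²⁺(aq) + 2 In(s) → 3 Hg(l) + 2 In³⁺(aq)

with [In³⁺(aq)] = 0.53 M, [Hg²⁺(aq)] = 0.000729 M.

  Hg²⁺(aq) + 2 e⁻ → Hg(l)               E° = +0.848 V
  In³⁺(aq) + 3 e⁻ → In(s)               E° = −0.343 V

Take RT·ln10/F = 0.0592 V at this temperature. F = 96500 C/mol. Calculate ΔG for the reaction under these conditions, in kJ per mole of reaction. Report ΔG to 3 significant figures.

−639 kJ/mol

The standard cell potential is +0.848 − (−0.343) = +1.191 V, with n = 6 electrons in the balanced equation.
Q = [In³⁺(aq)]^2 / [Hg²⁺(aq)]^3 = 7.25×10^8, so log Q = 8.860 and E = +1.191 − (0.0592/6)(8.860) = +1.1036 V.
Then ΔG = −nFE = −6 × 96500 × +1.1036 J/mol = −639 kJ/mol.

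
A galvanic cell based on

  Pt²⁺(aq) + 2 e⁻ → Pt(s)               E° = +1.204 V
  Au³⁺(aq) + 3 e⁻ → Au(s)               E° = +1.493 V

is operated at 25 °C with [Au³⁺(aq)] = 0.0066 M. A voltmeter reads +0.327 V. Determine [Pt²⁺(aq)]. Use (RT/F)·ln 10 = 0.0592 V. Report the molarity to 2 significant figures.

0.0018 M

The Au³⁺/Au couple has the larger reduction potential, so it is the cathode: E°cell = +1.493 − (+1.204) = +0.289 V and n = 6.
From the Nernst equation, log Q = n(E° − E)/0.0592 = 6·(+0.289 − (+0.327))/0.0592 = −3.851.
For 2 Au³⁺(aq) + 3 Pt(s) → 2 Au(s) + 3 Pt²⁺(aq), the reaction quotient is Q = [Pt²⁺(aq)]^3 / [Au³⁺(aq)]^2.
Solving for the unknown gives log [Pt²⁺(aq)] = −2.737, so [Pt²⁺(aq)] ≈ 0.0018 M.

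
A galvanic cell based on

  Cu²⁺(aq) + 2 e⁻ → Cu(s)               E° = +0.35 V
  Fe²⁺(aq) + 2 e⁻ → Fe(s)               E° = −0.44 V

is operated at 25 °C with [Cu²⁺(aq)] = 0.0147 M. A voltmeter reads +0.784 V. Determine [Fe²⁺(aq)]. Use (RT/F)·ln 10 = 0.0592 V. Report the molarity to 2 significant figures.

Cu²⁺/Cu is the cathode (higher E°); E°cell = +0.35 − (−0.44) = +0.79 V with n = 2.
From the Nernst equation, log Q = n(E° − E)/0.0592 = 2·(+0.79 − (+0.784))/0.0592 = 0.203.
The balanced reaction is Cu²⁺(aq) + Fe(s) → Cu(s) + Fe²⁺(aq), so Q = [Fe²⁺(aq)] / [Cu²⁺(aq)].
Solving for the unknown gives log [Fe²⁺(aq)] = −1.630, so [Fe²⁺(aq)] ≈ 0.023 M.

0.023 M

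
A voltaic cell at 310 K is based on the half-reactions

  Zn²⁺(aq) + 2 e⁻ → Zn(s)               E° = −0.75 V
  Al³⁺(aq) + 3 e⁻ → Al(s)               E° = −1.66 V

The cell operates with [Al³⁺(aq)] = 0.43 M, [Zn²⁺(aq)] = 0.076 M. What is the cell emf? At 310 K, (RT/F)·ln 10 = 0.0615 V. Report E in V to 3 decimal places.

Zn²⁺/Zn is reduced (cathode, E° = −0.75 V) and Al³⁺/Al is oxidized (anode).
E°cell = −0.75 − (−1.66) = +0.91 V, with n = 6 electrons transferred.
The balanced reaction is 3 Zn²⁺(aq) + 2 Al(s) → 3 Zn(s) + 2 Al³⁺(aq), so Q = [Al³⁺(aq)]^2 / [Zn²⁺(aq)]^3 = 421 and log Q = 2.624.
E = E° − (0.0615/n)·log Q = +0.91 − (0.0615/6)(2.624) = +0.883 V.

+0.883 V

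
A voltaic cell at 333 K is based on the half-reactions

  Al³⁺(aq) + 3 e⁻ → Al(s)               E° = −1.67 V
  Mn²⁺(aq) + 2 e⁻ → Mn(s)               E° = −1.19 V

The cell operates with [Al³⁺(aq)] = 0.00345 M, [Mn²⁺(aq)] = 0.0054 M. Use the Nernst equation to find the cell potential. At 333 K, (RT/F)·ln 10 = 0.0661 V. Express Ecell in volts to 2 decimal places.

The Mn²⁺/Mn couple has the more positive E°, so it is the cathode; Al³⁺/Al is the anode.
E°cell = −1.19 − (−1.67) = +0.48 V, with n = 6 electrons transferred.
The balanced reaction is 3 Mn²⁺(aq) + 2 Al(s) → 3 Mn(s) + 2 Al³⁺(aq), so Q = [Al³⁺(aq)]^2 / [Mn²⁺(aq)]^3 = 75.6 and log Q = 1.878.
By the Nernst equation, E = +0.48 − (0.0661/6)·(1.878) = +0.46 V.

+0.46 V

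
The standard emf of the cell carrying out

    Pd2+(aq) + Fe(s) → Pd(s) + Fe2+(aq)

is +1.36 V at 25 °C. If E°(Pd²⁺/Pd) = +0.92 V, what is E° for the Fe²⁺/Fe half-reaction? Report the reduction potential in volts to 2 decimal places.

In the reaction as written the Pd²⁺/Pd couple is reduced (cathode) and Fe²⁺/Fe is oxidized (anode), so E°cell = E°(Pd²⁺/Pd) − E°(Fe²⁺/Fe).
E°(Fe²⁺/Fe) = E°(cathode) − E°cell = +0.92 − (+1.36) = −0.44 V.

−0.44 V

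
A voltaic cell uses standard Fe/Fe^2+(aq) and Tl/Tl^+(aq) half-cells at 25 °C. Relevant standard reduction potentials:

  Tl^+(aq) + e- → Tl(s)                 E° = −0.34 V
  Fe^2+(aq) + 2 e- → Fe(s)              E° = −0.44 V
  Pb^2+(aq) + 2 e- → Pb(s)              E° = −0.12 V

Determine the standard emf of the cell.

+0.10 V

Of the two couples in this cell, the one with the more positive reduction potential is reduced at the cathode: here that is Tl⁺/Tl (−0.34 V); Fe²⁺/Fe (−0.44 V) is the anode.
E°cell = E°(cathode) − E°(anode) = −0.34 − (−0.44) = +0.10 V.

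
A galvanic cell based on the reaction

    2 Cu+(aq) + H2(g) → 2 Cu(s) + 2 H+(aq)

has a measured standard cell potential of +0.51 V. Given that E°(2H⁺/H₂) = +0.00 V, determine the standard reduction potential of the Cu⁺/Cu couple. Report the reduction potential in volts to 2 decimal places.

In the reaction as written the Cu⁺/Cu couple is reduced (cathode) and 2H⁺/H₂ is oxidized (anode), so E°cell = E°(Cu⁺/Cu) − E°(2H⁺/H₂).
E°(Cu⁺/Cu) = E°cell + E°(anode) = +0.51 + (+0.00) = +0.51 V.

+0.51 V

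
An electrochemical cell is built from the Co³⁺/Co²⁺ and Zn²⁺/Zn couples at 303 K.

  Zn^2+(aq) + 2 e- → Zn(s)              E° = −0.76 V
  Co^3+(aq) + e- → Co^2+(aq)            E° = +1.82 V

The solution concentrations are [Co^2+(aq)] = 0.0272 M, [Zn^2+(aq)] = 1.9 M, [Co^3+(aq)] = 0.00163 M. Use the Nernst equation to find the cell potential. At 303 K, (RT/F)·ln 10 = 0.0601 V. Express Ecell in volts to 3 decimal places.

+2.498 V

Since E°(Co³⁺/Co²⁺) > E°(Zn²⁺/Zn), Co³⁺/Co²⁺ serves as the cathode.
E°cell = E°cat − E°an = +1.82 − (−0.76) = +2.58 V; n = 2.
For the overall reaction 2 Co^3+(aq) + Zn(s) → 2 Co^2+(aq) + Zn^2+(aq), Q = ([Co^2+(aq)]^2·[Zn^2+(aq)]) / [Co^3+(aq)]^2 = 529, giving log Q = 2.724.
By the Nernst equation, E = +2.58 − (0.0601/2)·(2.724) = +2.498 V.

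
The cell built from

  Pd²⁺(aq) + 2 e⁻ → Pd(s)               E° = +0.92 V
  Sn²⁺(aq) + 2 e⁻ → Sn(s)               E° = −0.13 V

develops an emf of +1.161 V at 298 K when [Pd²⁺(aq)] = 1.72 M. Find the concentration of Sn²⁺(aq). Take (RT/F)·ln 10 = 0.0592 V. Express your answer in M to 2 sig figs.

0.00031 M

The Pd²⁺/Pd couple has the larger reduction potential, so it is the cathode: E°cell = +0.92 − (−0.13) = +1.05 V and n = 2.
Rearranging E = E° − (0.0592/n)·log Q gives log Q = 2(+1.05 − (+1.161))/0.0592 = −3.750.
The balanced reaction is Pd²⁺(aq) + Sn(s) → Pd(s) + Sn²⁺(aq), so Q = [Sn²⁺(aq)] / [Pd²⁺(aq)].
Solving for the unknown gives log [Sn²⁺(aq)] = −3.514, so [Sn²⁺(aq)] ≈ 0.00031 M.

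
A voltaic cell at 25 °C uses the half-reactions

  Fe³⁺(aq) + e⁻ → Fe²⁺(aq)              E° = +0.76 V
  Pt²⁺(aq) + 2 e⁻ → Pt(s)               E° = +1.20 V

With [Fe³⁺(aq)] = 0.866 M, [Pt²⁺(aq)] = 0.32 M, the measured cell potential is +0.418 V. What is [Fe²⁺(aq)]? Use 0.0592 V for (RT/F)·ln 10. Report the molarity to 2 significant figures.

With Pt²⁺/Pt at the cathode and Fe³⁺/Fe²⁺ at the anode, E°cell = +1.20 − (+0.76) = +0.44 V (n = 2).
Rearranging E = E° − (0.0592/n)·log Q gives log Q = 2(+0.44 − (+0.418))/0.0592 = 0.743.
Balancing electrons gives Pt²⁺(aq) + 2 Fe²⁺(aq) → Pt(s) + 2 Fe³⁺(aq); thus Q = [Fe³⁺(aq)]^2 / ([Pt²⁺(aq)]·[Fe²⁺(aq)]^2).
Solving for the unknown gives log [Fe²⁺(aq)] = −0.187, so [Fe²⁺(aq)] ≈ 0.65 M.

0.65 M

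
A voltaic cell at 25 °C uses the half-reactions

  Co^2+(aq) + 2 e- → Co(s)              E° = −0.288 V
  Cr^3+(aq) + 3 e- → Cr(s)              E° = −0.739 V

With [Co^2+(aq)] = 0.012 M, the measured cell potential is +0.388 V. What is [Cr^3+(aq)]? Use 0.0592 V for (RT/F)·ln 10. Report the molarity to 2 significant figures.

Co²⁺/Co is the cathode (higher E°); E°cell = −0.288 − (−0.739) = +0.451 V with n = 6.
From the Nernst equation, log Q = n(E° − E)/0.0592 = 6·(+0.451 − (+0.388))/0.0592 = 6.385.
The balanced reaction is 3 Co^2+(aq) + 2 Cr(s) → 3 Co(s) + 2 Cr^3+(aq), so Q = [Cr^3+(aq)]^2 / [Co^2+(aq)]^3.
Isolating [Cr^3+(aq)] in Q = 10^{6.385} yields log [Cr^3+(aq)] = 0.311, i.e. 2.0 M.

2.0 M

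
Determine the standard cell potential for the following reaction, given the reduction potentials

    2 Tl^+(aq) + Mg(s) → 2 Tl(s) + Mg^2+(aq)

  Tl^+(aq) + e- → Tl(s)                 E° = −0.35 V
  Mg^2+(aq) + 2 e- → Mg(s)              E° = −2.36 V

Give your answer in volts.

+2.01 V

In the reaction as written, Tl^+(aq) is reduced (cathode) and Mg^2+(aq) is produced by oxidation at the anode.
E°cell = E°(cathode) − E°(anode) = −0.35 − (−2.36) = +2.01 V.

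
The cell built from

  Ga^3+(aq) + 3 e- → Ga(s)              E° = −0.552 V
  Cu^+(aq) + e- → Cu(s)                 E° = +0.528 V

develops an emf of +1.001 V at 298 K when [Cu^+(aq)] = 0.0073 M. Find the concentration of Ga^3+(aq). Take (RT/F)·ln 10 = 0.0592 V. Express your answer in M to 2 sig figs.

Cu⁺/Cu is the cathode (higher E°); E°cell = +0.528 − (−0.552) = +1.080 V with n = 3.
Rearranging E = E° − (0.0592/n)·log Q gives log Q = 3(+1.080 − (+1.001))/0.0592 = 4.003.
The balanced reaction is 3 Cu^+(aq) + Ga(s) → 3 Cu(s) + Ga^3+(aq), so Q = [Ga^3+(aq)] / [Cu^+(aq)]^3.
Solving for the unknown gives log [Ga^3+(aq)] = −2.407, so [Ga^3+(aq)] ≈ 0.0039 M.

0.0039 M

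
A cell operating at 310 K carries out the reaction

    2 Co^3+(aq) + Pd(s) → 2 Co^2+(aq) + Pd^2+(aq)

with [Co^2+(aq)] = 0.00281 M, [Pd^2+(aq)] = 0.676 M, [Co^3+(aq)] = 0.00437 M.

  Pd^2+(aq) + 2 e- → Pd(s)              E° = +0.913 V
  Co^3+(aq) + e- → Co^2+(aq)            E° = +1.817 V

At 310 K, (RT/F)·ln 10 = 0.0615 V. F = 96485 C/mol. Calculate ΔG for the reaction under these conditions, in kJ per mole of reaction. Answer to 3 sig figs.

−178 kJ/mol

With Co³⁺/Co²⁺ reduced at the cathode, E°cell = +1.817 − (+0.913) = +0.904 V and n = 2.
The reaction quotient is ([Co^2+(aq)]^2·[Pd^2+(aq)]) / [Co^3+(aq)]^2 = 0.28; by Nernst, E = +0.904 − (0.0615/2)(−0.554) = +0.9210 V.
ΔG = −nFE = −(2)(96485)(+0.9210) J/mol = −178 kJ/mol.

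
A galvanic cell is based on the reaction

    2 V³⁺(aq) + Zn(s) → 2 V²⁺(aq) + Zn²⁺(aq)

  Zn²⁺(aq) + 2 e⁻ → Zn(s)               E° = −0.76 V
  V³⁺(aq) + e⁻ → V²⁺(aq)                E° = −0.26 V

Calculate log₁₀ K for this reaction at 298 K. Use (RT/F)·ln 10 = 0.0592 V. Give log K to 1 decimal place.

The V³⁺/V²⁺ couple is reduced (cathode); E°cell = −0.26 − (−0.76) = +0.50 V with n = 2.
At equilibrium E = 0, so log K = nE°cell / 0.0592 = (2)(+0.50) / 0.0592 = 16.9.

log K = 16.9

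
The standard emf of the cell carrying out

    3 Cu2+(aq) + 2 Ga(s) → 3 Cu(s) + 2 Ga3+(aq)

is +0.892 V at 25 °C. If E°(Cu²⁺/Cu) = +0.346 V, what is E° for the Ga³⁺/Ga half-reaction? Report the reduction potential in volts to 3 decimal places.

−0.546 V

In the reaction as written the Cu²⁺/Cu couple is reduced (cathode) and Ga³⁺/Ga is oxidized (anode), so E°cell = E°(Cu²⁺/Cu) − E°(Ga³⁺/Ga).
E°(Ga³⁺/Ga) = E°(cathode) − E°cell = +0.346 − (+0.892) = −0.546 V.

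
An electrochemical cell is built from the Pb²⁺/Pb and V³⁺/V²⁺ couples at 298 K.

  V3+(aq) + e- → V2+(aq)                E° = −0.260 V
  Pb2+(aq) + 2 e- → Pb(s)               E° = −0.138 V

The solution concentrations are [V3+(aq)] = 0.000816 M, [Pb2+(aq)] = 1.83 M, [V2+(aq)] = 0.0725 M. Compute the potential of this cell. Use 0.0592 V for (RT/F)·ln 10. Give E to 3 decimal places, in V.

+0.245 V

Since E°(Pb²⁺/Pb) > E°(V³⁺/V²⁺), Pb²⁺/Pb serves as the cathode.
The standard potential is −0.138 − (−0.260) = +0.122 V and the balanced reaction transfers n = 2 electrons.
For the overall reaction Pb2+(aq) + 2 V2+(aq) → Pb(s) + 2 V3+(aq), Q = [V3+(aq)]^2 / ([Pb2+(aq)]·[V2+(aq)]^2) = 6.92×10^−5, giving log Q = −4.160.
Applying E = E° − (RT ln10/nF)·log Q gives +0.122 − (0.0592/2)(−4.160) = +0.245 V.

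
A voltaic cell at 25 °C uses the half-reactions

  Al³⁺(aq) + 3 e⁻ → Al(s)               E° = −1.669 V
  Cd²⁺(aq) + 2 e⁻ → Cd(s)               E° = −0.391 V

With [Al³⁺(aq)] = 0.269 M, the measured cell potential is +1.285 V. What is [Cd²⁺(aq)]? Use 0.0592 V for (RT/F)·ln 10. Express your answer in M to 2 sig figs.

0.72 M

The Cd²⁺/Cd couple has the larger reduction potential, so it is the cathode: E°cell = −0.391 − (−1.669) = +1.278 V and n = 6.
Rearranging E = E° − (0.0592/n)·log Q gives log Q = 6(+1.278 − (+1.285))/0.0592 = −0.709.
The balanced reaction is 3 Cd²⁺(aq) + 2 Al(s) → 3 Cd(s) + 2 Al³⁺(aq), so Q = [Al³⁺(aq)]^2 / [Cd²⁺(aq)]^3.
Substituting the known concentrations and solving, log [Cd²⁺(aq)] = −0.144 and [Cd²⁺(aq)] = 0.72 M.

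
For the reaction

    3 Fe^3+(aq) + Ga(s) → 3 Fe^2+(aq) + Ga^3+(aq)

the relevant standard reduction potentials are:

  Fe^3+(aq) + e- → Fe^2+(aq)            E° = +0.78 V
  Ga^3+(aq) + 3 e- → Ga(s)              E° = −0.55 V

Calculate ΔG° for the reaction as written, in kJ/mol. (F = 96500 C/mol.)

In the reaction as written Fe^3+(aq) is reduced, so the Fe³⁺/Fe²⁺ couple is the cathode and Ga³⁺/Ga is the anode.
E°cell = +0.78 − (−0.55) = +1.33 V; balancing electrons gives n = 3.
ΔG° = −nFE°cell = −(3)(96500)(+1.33) J/mol = −385 kJ/mol.

−385 kJ/mol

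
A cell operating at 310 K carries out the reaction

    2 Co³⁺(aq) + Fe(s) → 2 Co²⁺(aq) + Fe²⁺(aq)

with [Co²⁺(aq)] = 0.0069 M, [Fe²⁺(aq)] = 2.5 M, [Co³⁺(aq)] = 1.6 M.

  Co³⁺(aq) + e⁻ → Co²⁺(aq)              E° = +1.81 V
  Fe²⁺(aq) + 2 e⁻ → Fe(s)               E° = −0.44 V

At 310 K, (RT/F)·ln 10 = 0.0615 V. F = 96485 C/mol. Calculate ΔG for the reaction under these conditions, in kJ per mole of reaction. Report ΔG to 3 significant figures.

−460 kJ/mol

With Co³⁺/Co²⁺ reduced at the cathode, E°cell = +1.81 − (−0.44) = +2.25 V and n = 2.
The reaction quotient is ([Co²⁺(aq)]^2·[Fe²⁺(aq)]) / [Co³⁺(aq)]^2 = 4.65×10^−5; by Nernst, E = +2.25 − (0.0615/2)(−4.333) = +2.3832 V.
Then ΔG = −nFE = −2 × 96485 × +2.3832 J/mol = −460 kJ/mol.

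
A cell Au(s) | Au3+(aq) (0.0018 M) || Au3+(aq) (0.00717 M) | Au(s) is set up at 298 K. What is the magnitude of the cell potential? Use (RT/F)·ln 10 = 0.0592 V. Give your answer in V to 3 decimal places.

For a concentration cell E°cell = 0, since both electrodes use the same couple.
The compartment with the higher Au3+(aq) concentration (0.00717 M) acts as the cathode; ions are reduced there and produced at the dilute (0.0018 M) anode.
With n = 3, Ecell = −(0.0592/3)·log([dilute]/[conc]) = −(0.0592/3)·log(0.0018/0.00717) = +0.012 V.

0.012 V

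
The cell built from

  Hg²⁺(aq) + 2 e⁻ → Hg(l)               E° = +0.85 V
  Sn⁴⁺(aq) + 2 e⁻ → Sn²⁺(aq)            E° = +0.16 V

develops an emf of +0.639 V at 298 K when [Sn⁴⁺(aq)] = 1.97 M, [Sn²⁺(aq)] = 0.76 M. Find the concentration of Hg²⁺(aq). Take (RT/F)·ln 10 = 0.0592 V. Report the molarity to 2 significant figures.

0.049 M

The Hg²⁺/Hg couple has the larger reduction potential, so it is the cathode: E°cell = +0.85 − (+0.16) = +0.69 V and n = 2.
Rearranging E = E° − (0.0592/n)·log Q gives log Q = 2(+0.69 − (+0.639))/0.0592 = 1.723.
The balanced reaction is Hg²⁺(aq) + Sn²⁺(aq) → Hg(l) + Sn⁴⁺(aq), so Q = [Sn⁴⁺(aq)] / ([Hg²⁺(aq)]·[Sn²⁺(aq)]).
Substituting the known concentrations and solving, log [Hg²⁺(aq)] = −1.309 and [Hg²⁺(aq)] = 0.049 M.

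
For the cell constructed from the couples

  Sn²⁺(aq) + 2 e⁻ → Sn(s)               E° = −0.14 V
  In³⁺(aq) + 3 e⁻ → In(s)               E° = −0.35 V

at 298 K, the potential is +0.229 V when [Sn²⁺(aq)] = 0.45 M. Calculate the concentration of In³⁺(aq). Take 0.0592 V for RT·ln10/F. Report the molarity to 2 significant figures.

0.033 M

Sn²⁺/Sn is the cathode (higher E°); E°cell = −0.14 − (−0.35) = +0.21 V with n = 6.
From the Nernst equation, log Q = n(E° − E)/0.0592 = 6·(+0.21 − (+0.229))/0.0592 = −1.926.
For 3 Sn²⁺(aq) + 2 In(s) → 3 Sn(s) + 2 In³⁺(aq), the reaction quotient is Q = [In³⁺(aq)]^2 / [Sn²⁺(aq)]^3.
Isolating [In³⁺(aq)] in Q = 10^{−1.926} yields log [In³⁺(aq)] = −1.483, i.e. 0.033 M.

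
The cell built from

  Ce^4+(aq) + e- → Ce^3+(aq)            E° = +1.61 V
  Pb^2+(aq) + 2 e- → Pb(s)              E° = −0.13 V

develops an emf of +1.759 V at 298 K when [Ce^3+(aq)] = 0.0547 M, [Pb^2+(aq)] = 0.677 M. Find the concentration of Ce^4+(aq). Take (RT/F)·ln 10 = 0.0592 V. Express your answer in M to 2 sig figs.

With Ce⁴⁺/Ce³⁺ at the cathode and Pb²⁺/Pb at the anode, E°cell = +1.61 − (−0.13) = +1.74 V (n = 2).
Rearranging E = E° − (0.0592/n)·log Q gives log Q = 2(+1.74 − (+1.759))/0.0592 = −0.642.
Balancing electrons gives 2 Ce^4+(aq) + Pb(s) → 2 Ce^3+(aq) + Pb^2+(aq); thus Q = ([Ce^3+(aq)]^2·[Pb^2+(aq)]) / [Ce^4+(aq)]^2.
Isolating [Ce^4+(aq)] in Q = 10^{−0.642} yields log [Ce^4+(aq)] = −1.026, i.e. 0.094 M.

0.094 M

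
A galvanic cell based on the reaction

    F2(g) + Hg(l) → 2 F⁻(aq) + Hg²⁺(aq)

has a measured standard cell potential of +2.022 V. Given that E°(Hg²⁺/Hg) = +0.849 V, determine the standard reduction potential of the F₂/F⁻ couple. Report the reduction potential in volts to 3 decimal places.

In the reaction as written the F₂/F⁻ couple is reduced (cathode) and Hg²⁺/Hg is oxidized (anode), so E°cell = E°(F₂/F⁻) − E°(Hg²⁺/Hg).
E°(F₂/F⁻) = E°cell + E°(anode) = +2.022 + (+0.849) = +2.871 V.

+2.871 V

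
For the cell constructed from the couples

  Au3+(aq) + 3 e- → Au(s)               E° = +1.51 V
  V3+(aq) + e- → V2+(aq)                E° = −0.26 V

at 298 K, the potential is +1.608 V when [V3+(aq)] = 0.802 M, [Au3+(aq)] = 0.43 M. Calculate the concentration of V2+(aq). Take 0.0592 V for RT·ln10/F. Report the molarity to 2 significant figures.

Au³⁺/Au is the cathode (higher E°); E°cell = +1.51 − (−0.26) = +1.77 V with n = 3.
From the Nernst equation, log Q = n(E° − E)/0.0592 = 3·(+1.77 − (+1.608))/0.0592 = 8.209.
The balanced reaction is Au3+(aq) + 3 V2+(aq) → Au(s) + 3 V3+(aq), so Q = [V3+(aq)]^3 / ([Au3+(aq)]·[V2+(aq)]^3).
Substituting the known concentrations and solving, log [V2+(aq)] = −2.710 and [V2+(aq)] = 0.0019 M.

0.0019 M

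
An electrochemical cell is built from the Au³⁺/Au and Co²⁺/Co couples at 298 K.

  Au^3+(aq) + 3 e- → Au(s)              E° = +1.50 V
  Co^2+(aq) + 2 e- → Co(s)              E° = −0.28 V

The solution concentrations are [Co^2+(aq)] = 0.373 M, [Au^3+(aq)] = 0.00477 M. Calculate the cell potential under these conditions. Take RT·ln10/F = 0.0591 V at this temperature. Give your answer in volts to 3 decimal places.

+1.747 V

The Au³⁺/Au couple has the more positive E°, so it is the cathode; Co²⁺/Co is the anode.
E°cell = +1.50 − (−0.28) = +1.78 V, with n = 6 electrons transferred.
The balanced reaction is 2 Au^3+(aq) + 3 Co(s) → 2 Au(s) + 3 Co^2+(aq), so Q = [Co^2+(aq)]^3 / [Au^3+(aq)]^2 = 2.28×10^3 and log Q = 3.358.
E = E° − (0.0591/n)·log Q = +1.78 − (0.0591/6)(3.358) = +1.747 V.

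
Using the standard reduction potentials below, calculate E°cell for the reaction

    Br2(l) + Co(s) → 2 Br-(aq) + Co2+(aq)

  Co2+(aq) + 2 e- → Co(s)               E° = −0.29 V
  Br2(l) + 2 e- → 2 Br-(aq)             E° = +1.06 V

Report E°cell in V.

+1.35 V

Br2(l) gains electrons, so the Br₂/Br⁻ couple is the cathode; the Co²⁺/Co couple is the anode.
E°cell = E°(cathode) − E°(anode) = +1.06 − (−0.29) = +1.35 V.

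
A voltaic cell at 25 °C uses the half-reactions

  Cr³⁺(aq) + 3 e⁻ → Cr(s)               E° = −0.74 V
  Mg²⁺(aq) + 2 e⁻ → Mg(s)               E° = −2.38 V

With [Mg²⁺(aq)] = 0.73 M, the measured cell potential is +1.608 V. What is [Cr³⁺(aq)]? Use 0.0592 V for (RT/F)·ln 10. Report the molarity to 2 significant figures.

0.015 M

The Cr³⁺/Cr couple has the larger reduction potential, so it is the cathode: E°cell = −0.74 − (−2.38) = +1.64 V and n = 6.
Rearranging E = E° − (0.0592/n)·log Q gives log Q = 6(+1.64 − (+1.608))/0.0592 = 3.243.
The balanced reaction is 2 Cr³⁺(aq) + 3 Mg(s) → 2 Cr(s) + 3 Mg²⁺(aq), so Q = [Mg²⁺(aq)]^3 / [Cr³⁺(aq)]^2.
Substituting the known concentrations and solving, log [Cr³⁺(aq)] = −1.827 and [Cr³⁺(aq)] = 0.015 M.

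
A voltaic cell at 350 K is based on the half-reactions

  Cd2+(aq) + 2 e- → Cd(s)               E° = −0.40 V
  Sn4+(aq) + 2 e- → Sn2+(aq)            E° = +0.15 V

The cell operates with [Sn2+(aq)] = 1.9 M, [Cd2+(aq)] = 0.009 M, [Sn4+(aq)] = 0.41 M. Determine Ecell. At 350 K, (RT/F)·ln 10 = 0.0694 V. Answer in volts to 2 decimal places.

+0.60 V

The Sn⁴⁺/Sn²⁺ couple has the more positive E°, so it is the cathode; Cd²⁺/Cd is the anode.
E°cell = E°cat − E°an = +0.15 − (−0.40) = +0.55 V; n = 2.
The balanced reaction is Sn4+(aq) + Cd(s) → Sn2+(aq) + Cd2+(aq), so Q = ([Sn2+(aq)]·[Cd2+(aq)]) / [Sn4+(aq)] = 0.0417 and log Q = −1.380.
By the Nernst equation, E = +0.55 − (0.0694/2)·(−1.380) = +0.60 V.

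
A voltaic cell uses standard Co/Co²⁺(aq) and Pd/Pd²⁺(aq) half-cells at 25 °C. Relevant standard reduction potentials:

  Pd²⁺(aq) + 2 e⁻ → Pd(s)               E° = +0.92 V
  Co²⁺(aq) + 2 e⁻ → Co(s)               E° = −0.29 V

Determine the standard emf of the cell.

+1.21 V

The Pd²⁺/Pd couple has the higher E°, so Pd ion is reduced (cathode) and Co is oxidized (anode).
E°cell = E°(cathode) − E°(anode) = +0.92 − (−0.29) = +1.21 V.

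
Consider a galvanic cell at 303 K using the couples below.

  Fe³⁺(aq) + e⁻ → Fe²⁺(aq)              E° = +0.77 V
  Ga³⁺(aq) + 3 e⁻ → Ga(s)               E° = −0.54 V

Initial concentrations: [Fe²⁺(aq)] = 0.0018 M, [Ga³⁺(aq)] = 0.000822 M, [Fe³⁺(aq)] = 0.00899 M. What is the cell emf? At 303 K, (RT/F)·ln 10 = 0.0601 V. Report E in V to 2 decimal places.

+1.41 V

Fe³⁺/Fe²⁺ is reduced (cathode, E° = +0.77 V) and Ga³⁺/Ga is oxidized (anode).
E°cell = E°cat − E°an = +0.77 − (−0.54) = +1.31 V; n = 3.
Balancing gives 3 Fe³⁺(aq) + Ga(s) → 3 Fe²⁺(aq) + Ga³⁺(aq); hence Q = ([Fe²⁺(aq)]^3·[Ga³⁺(aq)]) / [Fe³⁺(aq)]^3 = 6.6×10^−6 (log Q = −5.181).
E = E° − (0.0601/n)·log Q = +1.31 − (0.0601/3)(−5.181) = +1.41 V.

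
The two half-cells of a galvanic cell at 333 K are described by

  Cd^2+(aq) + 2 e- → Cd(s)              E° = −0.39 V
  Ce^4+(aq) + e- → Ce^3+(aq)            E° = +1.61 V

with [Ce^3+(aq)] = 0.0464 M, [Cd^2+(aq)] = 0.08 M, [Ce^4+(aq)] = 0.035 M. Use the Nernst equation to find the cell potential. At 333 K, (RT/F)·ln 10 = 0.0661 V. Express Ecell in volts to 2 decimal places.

+2.03 V

Since E°(Ce⁴⁺/Ce³⁺) > E°(Cd²⁺/Cd), Ce⁴⁺/Ce³⁺ serves as the cathode.
The standard potential is +1.61 − (−0.39) = +2.00 V and the balanced reaction transfers n = 2 electrons.
Balancing gives 2 Ce^4+(aq) + Cd(s) → 2 Ce^3+(aq) + Cd^2+(aq); hence Q = ([Ce^3+(aq)]^2·[Cd^2+(aq)]) / [Ce^4+(aq)]^2 = 0.141 (log Q = −0.852).
E = E° − (0.0661/n)·log Q = +2.00 − (0.0661/2)(−0.852) = +2.03 V.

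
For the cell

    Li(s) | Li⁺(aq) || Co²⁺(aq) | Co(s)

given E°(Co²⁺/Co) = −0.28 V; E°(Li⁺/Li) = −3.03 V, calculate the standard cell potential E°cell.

+2.75 V

By convention the left-hand electrode in cell notation is the anode (oxidation) and the right-hand electrode is the cathode (reduction).
E°cell = E°(right) − E°(left) = −0.28 − (−3.03) = +2.75 V.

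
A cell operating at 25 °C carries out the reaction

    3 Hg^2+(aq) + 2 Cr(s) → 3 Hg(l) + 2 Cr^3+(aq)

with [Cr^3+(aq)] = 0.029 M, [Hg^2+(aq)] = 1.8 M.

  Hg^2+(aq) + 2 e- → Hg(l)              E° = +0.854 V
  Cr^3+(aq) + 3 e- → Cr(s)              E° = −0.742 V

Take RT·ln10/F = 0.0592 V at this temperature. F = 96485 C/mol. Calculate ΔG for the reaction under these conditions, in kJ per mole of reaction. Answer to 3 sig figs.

−946 kJ/mol

E°cell = +0.854 − (−0.742) = +1.596 V; the balanced reaction transfers n = 6 electrons.
Q = [Cr^3+(aq)]^2 / [Hg^2+(aq)]^3 = 0.000144, so log Q = −3.841 and E = +1.596 − (0.0592/6)(−3.841) = +1.6339 V.
Finally ΔG = −nFE = −(6)(96485 C/mol)(+1.6339 V) = −946 kJ/mol.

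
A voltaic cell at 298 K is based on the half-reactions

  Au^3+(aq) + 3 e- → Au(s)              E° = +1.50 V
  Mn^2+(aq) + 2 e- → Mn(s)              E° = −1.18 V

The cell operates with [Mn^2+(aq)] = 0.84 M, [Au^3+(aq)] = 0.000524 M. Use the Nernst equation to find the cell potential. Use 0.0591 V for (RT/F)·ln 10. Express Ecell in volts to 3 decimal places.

The Au³⁺/Au couple has the more positive E°, so it is the cathode; Mn²⁺/Mn is the anode.
E°cell = +1.50 − (−1.18) = +2.68 V, with n = 6 electrons transferred.
For the overall reaction 2 Au^3+(aq) + 3 Mn(s) → 2 Au(s) + 3 Mn^2+(aq), Q = [Mn^2+(aq)]^3 / [Au^3+(aq)]^2 = 2.16×10^6, giving log Q = 6.334.
Applying E = E° − (RT ln10/nF)·log Q gives +2.68 − (0.0591/6)(6.334) = +2.618 V.

+2.618 V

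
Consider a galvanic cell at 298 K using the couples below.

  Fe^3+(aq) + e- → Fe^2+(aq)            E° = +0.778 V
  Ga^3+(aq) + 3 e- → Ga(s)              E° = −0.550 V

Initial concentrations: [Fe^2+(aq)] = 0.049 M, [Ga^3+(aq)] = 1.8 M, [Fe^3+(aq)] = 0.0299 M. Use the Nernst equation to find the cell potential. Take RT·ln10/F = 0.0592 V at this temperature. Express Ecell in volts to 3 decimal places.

Fe³⁺/Fe²⁺ is reduced (cathode, E° = +0.778 V) and Ga³⁺/Ga is oxidized (anode).
E°cell = E°cat − E°an = +0.778 − (−0.550) = +1.328 V; n = 3.
The balanced reaction is 3 Fe^3+(aq) + Ga(s) → 3 Fe^2+(aq) + Ga^3+(aq), so Q = ([Fe^2+(aq)]^3·[Ga^3+(aq)]) / [Fe^3+(aq)]^3 = 7.92 and log Q = 0.899.
E = E° − (0.0592/n)·log Q = +1.328 − (0.0592/3)(0.899) = +1.310 V.

+1.310 V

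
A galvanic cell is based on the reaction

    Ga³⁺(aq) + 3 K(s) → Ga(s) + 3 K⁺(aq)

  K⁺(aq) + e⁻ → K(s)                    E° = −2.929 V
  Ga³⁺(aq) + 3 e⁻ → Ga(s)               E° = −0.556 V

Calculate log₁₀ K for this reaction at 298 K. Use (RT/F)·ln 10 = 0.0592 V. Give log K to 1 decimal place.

The Ga³⁺/Ga couple is reduced (cathode); E°cell = −0.556 − (−2.929) = +2.373 V with n = 3.
At equilibrium E = 0, so log K = nE°cell / 0.0592 = (3)(+2.373) / 0.0592 = 120.3.

log K = 120.3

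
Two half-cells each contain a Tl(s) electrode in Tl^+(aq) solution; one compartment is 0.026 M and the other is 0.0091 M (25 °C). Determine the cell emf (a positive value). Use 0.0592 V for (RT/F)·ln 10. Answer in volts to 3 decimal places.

For a concentration cell E°cell = 0, since both electrodes use the same couple.
The compartment with the higher Tl^+(aq) concentration (0.026 M) acts as the cathode; ions are reduced there and produced at the dilute (0.0091 M) anode.
With n = 1, Ecell = −(0.0592/1)·log([dilute]/[conc]) = −(0.0592/1)·log(0.0091/0.026) = +0.027 V.

0.027 V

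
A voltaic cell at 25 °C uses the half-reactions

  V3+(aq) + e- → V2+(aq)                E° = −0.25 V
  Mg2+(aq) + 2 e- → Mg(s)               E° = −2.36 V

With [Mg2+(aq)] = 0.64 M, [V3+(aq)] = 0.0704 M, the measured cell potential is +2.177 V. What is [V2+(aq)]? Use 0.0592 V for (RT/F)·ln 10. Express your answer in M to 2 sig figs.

0.0065 M

V³⁺/V²⁺ is the cathode (higher E°); E°cell = −0.25 − (−2.36) = +2.11 V with n = 2.
Since E = E° − (0.0592/n)·log Q, log Q = n(E° − E)/0.0592 = −2.264.
Balancing electrons gives 2 V3+(aq) + Mg(s) → 2 V2+(aq) + Mg2+(aq); thus Q = ([V2+(aq)]^2·[Mg2+(aq)]) / [V3+(aq)]^2.
Isolating [V2+(aq)] in Q = 10^{−2.264} yields log [V2+(aq)] = −2.188, i.e. 0.0065 M.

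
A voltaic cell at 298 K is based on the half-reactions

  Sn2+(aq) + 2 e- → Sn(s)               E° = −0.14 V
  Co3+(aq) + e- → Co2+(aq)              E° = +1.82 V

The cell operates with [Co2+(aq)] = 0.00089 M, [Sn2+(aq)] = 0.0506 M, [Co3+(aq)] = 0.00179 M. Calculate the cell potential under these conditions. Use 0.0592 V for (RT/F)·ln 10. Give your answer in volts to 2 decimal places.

Since E°(Co³⁺/Co²⁺) > E°(Sn²⁺/Sn), Co³⁺/Co²⁺ serves as the cathode.
E°cell = E°cat − E°an = +1.82 − (−0.14) = +1.96 V; n = 2.
For the overall reaction 2 Co3+(aq) + Sn(s) → 2 Co2+(aq) + Sn2+(aq), Q = ([Co2+(aq)]^2·[Sn2+(aq)]) / [Co3+(aq)]^2 = 0.0125, giving log Q = −1.903.
Applying E = E° − (RT ln10/nF)·log Q gives +1.96 − (0.0592/2)(−1.903) = +2.02 V.

+2.02 V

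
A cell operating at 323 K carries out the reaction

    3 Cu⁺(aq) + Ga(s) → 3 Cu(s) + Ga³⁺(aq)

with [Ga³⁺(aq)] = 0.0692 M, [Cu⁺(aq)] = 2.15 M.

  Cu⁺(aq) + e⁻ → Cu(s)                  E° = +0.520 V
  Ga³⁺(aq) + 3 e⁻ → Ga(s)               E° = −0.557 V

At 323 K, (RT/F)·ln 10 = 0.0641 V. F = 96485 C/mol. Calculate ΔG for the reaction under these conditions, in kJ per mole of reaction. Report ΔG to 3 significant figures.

E°cell = +0.520 − (−0.557) = +1.077 V; the balanced reaction transfers n = 3 electrons.
Q = [Ga³⁺(aq)] / [Cu⁺(aq)]^3 = 0.00696, so log Q = −2.157 and E = +1.077 − (0.0641/3)(−2.157) = +1.1231 V.
Then ΔG = −nFE = −3 × 96485 × +1.1231 J/mol = −325 kJ/mol.

−325 kJ/mol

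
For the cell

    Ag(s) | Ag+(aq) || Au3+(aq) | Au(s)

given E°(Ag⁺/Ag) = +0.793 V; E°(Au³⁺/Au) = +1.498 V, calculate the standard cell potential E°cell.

+0.705 V

By convention the left-hand electrode in cell notation is the anode (oxidation) and the right-hand electrode is the cathode (reduction).
E°cell = E°(right) − E°(left) = +1.498 − (+0.793) = +0.705 V.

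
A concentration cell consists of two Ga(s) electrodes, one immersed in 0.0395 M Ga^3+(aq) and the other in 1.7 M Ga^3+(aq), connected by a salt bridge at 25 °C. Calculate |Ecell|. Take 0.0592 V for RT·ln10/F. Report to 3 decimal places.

0.032 V

For a concentration cell E°cell = 0, since both electrodes use the same couple.
The compartment with the higher Ga^3+(aq) concentration (1.7 M) acts as the cathode; ions are reduced there and produced at the dilute (0.0395 M) anode.
With n = 3, Ecell = −(0.0592/3)·log([dilute]/[conc]) = −(0.0592/3)·log(0.0395/1.7) = +0.032 V.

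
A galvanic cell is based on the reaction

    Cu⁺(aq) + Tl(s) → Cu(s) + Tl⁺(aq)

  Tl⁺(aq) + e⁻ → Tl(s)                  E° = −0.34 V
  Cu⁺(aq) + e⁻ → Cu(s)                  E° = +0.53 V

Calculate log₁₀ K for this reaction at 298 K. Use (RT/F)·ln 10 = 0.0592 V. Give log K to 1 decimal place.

The Cu⁺/Cu couple is reduced (cathode); E°cell = +0.53 − (−0.34) = +0.87 V with n = 1.
At equilibrium E = 0, so log K = nE°cell / 0.0592 = (1)(+0.87) / 0.0592 = 14.7.

log K = 14.7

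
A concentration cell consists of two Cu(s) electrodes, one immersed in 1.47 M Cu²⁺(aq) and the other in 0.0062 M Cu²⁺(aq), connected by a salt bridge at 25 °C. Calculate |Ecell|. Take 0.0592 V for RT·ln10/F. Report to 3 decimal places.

0.070 V

For a concentration cell E°cell = 0, since both electrodes use the same couple.
The compartment with the higher Cu²⁺(aq) concentration (1.47 M) acts as the cathode; ions are reduced there and produced at the dilute (0.0062 M) anode.
With n = 2, Ecell = −(0.0592/2)·log([dilute]/[conc]) = −(0.0592/2)·log(0.0062/1.47) = +0.070 V.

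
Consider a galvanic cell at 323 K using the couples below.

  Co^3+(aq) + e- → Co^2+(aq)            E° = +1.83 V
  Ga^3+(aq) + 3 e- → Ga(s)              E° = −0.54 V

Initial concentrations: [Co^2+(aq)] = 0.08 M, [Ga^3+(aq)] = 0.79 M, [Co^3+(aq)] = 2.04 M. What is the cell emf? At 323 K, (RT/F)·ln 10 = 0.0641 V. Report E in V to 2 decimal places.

+2.46 V

Since E°(Co³⁺/Co²⁺) > E°(Ga³⁺/Ga), Co³⁺/Co²⁺ serves as the cathode.
E°cell = +1.83 − (−0.54) = +2.37 V, with n = 3 electrons transferred.
The balanced reaction is 3 Co^3+(aq) + Ga(s) → 3 Co^2+(aq) + Ga^3+(aq), so Q = ([Co^2+(aq)]^3·[Ga^3+(aq)]) / [Co^3+(aq)]^3 = 4.76×10^−5 and log Q = −4.322.
By the Nernst equation, E = +2.37 − (0.0641/3)·(−4.322) = +2.46 V.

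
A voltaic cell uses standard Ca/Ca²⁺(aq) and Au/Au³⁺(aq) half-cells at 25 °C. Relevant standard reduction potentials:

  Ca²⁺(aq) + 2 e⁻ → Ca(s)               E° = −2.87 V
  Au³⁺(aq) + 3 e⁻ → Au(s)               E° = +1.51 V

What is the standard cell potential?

Of the two couples in this cell, the one with the more positive reduction potential is reduced at the cathode: here that is Au³⁺/Au (+1.51 V); Ca²⁺/Ca (−2.87 V) is the anode.
E°cell = E°(cathode) − E°(anode) = +1.51 − (−2.87) = +4.38 V.

+4.38 V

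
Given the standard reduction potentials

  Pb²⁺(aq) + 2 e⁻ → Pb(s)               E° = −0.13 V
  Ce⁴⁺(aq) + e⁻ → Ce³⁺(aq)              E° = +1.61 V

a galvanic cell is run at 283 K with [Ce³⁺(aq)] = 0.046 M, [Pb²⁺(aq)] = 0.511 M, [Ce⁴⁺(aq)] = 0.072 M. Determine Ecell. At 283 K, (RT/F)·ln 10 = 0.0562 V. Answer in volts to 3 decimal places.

Ce⁴⁺/Ce³⁺ is reduced (cathode, E° = +1.61 V) and Pb²⁺/Pb is oxidized (anode).
The standard potential is +1.61 − (−0.13) = +1.74 V and the balanced reaction transfers n = 2 electrons.
For the overall reaction 2 Ce⁴⁺(aq) + Pb(s) → 2 Ce³⁺(aq) + Pb²⁺(aq), Q = ([Ce³⁺(aq)]^2·[Pb²⁺(aq)]) / [Ce⁴⁺(aq)]^2 = 0.209, giving log Q = −0.681.
Applying E = E° − (RT ln10/nF)·log Q gives +1.74 − (0.0562/2)(−0.681) = +1.759 V.

+1.759 V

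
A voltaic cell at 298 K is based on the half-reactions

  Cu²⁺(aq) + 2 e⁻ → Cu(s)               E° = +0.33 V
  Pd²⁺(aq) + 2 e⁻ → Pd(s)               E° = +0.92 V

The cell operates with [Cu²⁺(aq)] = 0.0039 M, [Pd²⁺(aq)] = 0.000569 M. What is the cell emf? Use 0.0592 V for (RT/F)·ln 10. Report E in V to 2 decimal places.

+0.57 V

Since E°(Pd²⁺/Pd) > E°(Cu²⁺/Cu), Pd²⁺/Pd serves as the cathode.
The standard potential is +0.92 − (+0.33) = +0.59 V and the balanced reaction transfers n = 2 electrons.
The balanced reaction is Pd²⁺(aq) + Cu(s) → Pd(s) + Cu²⁺(aq), so Q = [Cu²⁺(aq)] / [Pd²⁺(aq)] = 6.85 and log Q = 0.836.
By the Nernst equation, E = +0.59 − (0.0592/2)·(0.836) = +0.57 V.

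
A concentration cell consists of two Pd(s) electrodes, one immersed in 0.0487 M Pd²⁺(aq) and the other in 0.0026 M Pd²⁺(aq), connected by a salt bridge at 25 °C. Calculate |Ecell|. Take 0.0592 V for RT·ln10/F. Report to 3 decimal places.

0.038 V

For a concentration cell E°cell = 0, since both electrodes use the same couple.
The compartment with the higher Pd²⁺(aq) concentration (0.0487 M) acts as the cathode; ions are reduced there and produced at the dilute (0.0026 M) anode.
With n = 2, Ecell = −(0.0592/2)·log([dilute]/[conc]) = −(0.0592/2)·log(0.0026/0.0487) = +0.038 V.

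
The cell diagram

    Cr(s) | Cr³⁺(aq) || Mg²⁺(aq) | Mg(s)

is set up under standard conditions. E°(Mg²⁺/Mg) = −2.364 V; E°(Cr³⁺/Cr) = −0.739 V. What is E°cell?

−1.625 V

By convention the left-hand electrode in cell notation is the anode (oxidation) and the right-hand electrode is the cathode (reduction).
E°cell = E°(right) − E°(left) = −2.364 − (−0.739) = −1.625 V.
The negative sign shows that, as written, the cell would require an external voltage to drive the reaction.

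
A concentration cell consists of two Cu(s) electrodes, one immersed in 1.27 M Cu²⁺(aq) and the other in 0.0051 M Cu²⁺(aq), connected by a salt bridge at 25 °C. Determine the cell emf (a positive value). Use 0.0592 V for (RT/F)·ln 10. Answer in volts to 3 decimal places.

For a concentration cell E°cell = 0, since both electrodes use the same couple.
The compartment with the higher Cu²⁺(aq) concentration (1.27 M) acts as the cathode; ions are reduced there and produced at the dilute (0.0051 M) anode.
With n = 2, Ecell = −(0.0592/2)·log([dilute]/[conc]) = −(0.0592/2)·log(0.0051/1.27) = +0.071 V.

0.071 V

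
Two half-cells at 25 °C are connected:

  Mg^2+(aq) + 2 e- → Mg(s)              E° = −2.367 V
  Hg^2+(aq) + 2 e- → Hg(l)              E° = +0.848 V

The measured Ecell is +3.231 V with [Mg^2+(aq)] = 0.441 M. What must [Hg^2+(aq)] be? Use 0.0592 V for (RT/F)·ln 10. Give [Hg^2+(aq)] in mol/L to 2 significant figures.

With Hg²⁺/Hg at the cathode and Mg²⁺/Mg at the anode, E°cell = +0.848 − (−2.367) = +3.215 V (n = 2).
Rearranging E = E° − (0.0592/n)·log Q gives log Q = 2(+3.215 − (+3.231))/0.0592 = −0.541.
The balanced reaction is Hg^2+(aq) + Mg(s) → Hg(l) + Mg^2+(aq), so Q = [Mg^2+(aq)] / [Hg^2+(aq)].
Isolating [Hg^2+(aq)] in Q = 10^{−0.541} yields log [Hg^2+(aq)] = 0.185, i.e. 1.5 M.

1.5 M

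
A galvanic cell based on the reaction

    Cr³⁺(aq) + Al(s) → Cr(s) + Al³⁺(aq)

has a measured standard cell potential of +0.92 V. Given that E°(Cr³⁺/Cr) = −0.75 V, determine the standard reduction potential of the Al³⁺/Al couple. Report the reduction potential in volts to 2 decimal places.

−1.67 V

In the reaction as written the Cr³⁺/Cr couple is reduced (cathode) and Al³⁺/Al is oxidized (anode), so E°cell = E°(Cr³⁺/Cr) − E°(Al³⁺/Al).
E°(Al³⁺/Al) = E°(cathode) − E°cell = −0.75 − (+0.92) = −1.67 V.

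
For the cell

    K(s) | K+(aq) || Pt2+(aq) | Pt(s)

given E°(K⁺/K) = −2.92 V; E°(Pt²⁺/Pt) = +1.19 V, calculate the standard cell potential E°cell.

By convention the left-hand electrode in cell notation is the anode (oxidation) and the right-hand electrode is the cathode (reduction).
E°cell = E°(right) − E°(left) = +1.19 − (−2.92) = +4.11 V.

+4.11 V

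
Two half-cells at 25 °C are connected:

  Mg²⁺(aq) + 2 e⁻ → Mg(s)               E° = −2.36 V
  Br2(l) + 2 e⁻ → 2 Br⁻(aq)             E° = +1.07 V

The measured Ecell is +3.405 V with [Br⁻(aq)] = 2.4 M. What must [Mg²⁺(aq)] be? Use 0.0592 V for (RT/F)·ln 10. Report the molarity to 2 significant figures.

1.2 M

Br₂/Br⁻ is the cathode (higher E°); E°cell = +1.07 − (−2.36) = +3.43 V with n = 2.
Rearranging E = E° − (0.0592/n)·log Q gives log Q = 2(+3.43 − (+3.405))/0.0592 = 0.845.
Balancing electrons gives Br2(l) + Mg(s) → 2 Br⁻(aq) + Mg²⁺(aq); thus Q = [Br⁻(aq)]^2·[Mg²⁺(aq)].
Solving for the unknown gives log [Mg²⁺(aq)] = 0.085, so [Mg²⁺(aq)] ≈ 1.2 M.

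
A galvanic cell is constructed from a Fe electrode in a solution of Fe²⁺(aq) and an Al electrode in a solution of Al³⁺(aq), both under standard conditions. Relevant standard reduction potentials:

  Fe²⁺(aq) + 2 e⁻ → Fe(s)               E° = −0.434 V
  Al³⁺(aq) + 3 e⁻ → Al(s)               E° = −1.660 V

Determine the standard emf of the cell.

The Fe²⁺/Fe couple has the higher E°, so Fe ion is reduced (cathode) and Al is oxidized (anode).
E°cell = E°(cathode) − E°(anode) = −0.434 − (−1.660) = +1.226 V.

+1.226 V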